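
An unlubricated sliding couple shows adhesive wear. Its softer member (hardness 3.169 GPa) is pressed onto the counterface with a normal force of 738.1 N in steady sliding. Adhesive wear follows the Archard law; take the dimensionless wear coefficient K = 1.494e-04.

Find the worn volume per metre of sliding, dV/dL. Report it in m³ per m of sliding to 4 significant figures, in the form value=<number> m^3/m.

Intermediates are displayed rounded; each operation runs at full float precision. Rounded just once to 4 significant figures.
Convert: Hardness H = 3.169 GPa = 3.169e+09 Pa.
Restated in SI base units: W = 738.1 N, H = 3.169e+09 Pa, K = 1.494e-04.
Wear rate dV/dL = K·W/H (independent of L): 1.494e-04 · 738.1 / 3.169e+09 = 3.480e-11 m³/m.

value=3.480e-11 m^3/m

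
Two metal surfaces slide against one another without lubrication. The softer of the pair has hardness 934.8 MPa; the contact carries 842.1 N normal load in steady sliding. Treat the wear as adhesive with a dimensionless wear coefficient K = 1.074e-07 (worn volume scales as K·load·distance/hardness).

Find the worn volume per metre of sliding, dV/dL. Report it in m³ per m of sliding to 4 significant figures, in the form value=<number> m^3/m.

value=9.675e-14 m^3/m

All arithmetic maintains full float precision, and printed values are rounded. Rounded just once: four significant figures.
Hardness H = 934.8 MPa = 9.348e+08 Pa.
As SI base values: W = 842.1 N, H = 9.348e+08 Pa, K = 1.074e-07.
Wear rate dV/dL = K·W/H, so: 1.074e-07 · 842.1 / 9.348e+08 = 9.675e-14 m³/m.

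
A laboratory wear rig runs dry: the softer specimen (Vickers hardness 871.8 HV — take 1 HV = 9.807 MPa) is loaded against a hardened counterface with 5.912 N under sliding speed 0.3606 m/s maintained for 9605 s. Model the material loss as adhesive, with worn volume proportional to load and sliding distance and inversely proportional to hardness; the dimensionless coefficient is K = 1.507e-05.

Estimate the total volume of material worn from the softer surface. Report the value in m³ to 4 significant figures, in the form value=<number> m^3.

value=3.609e-11 m^3

Intermediate values are shown rounded. The computation carries full float precision — one last rounding, at four significant figures.
Convert: The distance L = v·t = 0.3606 m/s × 9605 s = 3464 m.
Convert: Hardness H = 871.8 HV × 9.807 MPa/HV = 8550 MPa = 8.550e+09 Pa.
Restated in SI base units: W = 5.912 N, H = 8.550e+09 Pa, K = 1.507e-05.
By Archard's law, V = K·W·L/H = 1.507e-05 · 5.912 · 3464 / 8.550e+09 = 3.609e-11 m³.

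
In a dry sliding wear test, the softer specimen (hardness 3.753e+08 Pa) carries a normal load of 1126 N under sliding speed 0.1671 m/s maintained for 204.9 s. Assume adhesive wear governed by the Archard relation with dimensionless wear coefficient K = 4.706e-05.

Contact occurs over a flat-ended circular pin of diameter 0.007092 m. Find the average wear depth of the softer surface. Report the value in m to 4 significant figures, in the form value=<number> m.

The computation maintains full precision — intermediates appear rounded, and rounded just once: 4 significant digits.
Distance covered L = v·t = 0.1671 m/s × 204.9 s = 34.24 m.
Contact area A = π·d²/4 = π·(0.007092 m)²/4 = 3.950e-05 m².
Restated in SI base units: W = 1126 N, H = 3.753e+08 Pa, K = 4.706e-05.
Volume removed: V = K·W·L/H = 4.706e-05 · 1126 · 34.24 / 3.753e+08 = 4.834e-09 m³.
Wear depth h = V/A = 4.834e-09 / 3.950e-05 = 1.224e-04 m.

value=1.224e-04 m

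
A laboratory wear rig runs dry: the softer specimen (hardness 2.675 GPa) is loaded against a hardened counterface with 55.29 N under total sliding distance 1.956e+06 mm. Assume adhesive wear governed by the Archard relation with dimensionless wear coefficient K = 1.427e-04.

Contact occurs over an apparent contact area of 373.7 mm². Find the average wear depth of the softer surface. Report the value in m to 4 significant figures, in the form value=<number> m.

Intermediates are shown rounded — every step carries full precision, and one final rounding: 4 significant digits.
Convert: Distance L = 1.956e+06 mm = 1956 m.
Convert: Hardness H = 2.675 GPa = 2.675e+09 Pa.
Convert: Contact area A = 373.7 mm² = 3.737e-04 m².
Restated in SI base units: W = 55.29 N, H = 2.675e+09 Pa, K = 1.427e-04.
Archard relation: V = K·W·L/H = 1.427e-04 · 55.29 · 1956 / 2.675e+09 = 5.769e-09 m³.
Depth h = V/A = 5.769e-09 / 3.737e-04 = 1.544e-05 m.

value=1.544e-05 m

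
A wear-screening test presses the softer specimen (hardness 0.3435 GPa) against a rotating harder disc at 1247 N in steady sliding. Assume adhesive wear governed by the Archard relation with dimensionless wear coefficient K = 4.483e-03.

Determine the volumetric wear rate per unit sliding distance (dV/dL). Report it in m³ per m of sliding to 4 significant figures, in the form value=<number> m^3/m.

value=1.627e-08 m^3/m

Every step holds full precision; intermediate values are displayed rounded; a single final rounding: 4 significant digits.
Hardness H = 0.3435 GPa = 3.435e+08 Pa.
In SI base units, W = 1247 N, H = 3.435e+08 Pa, K = 4.483e-03.
The wear rate dV/dL = K·W/H, so: 4.483e-03 · 1247 / 3.435e+08 = 1.627e-08 m³/m.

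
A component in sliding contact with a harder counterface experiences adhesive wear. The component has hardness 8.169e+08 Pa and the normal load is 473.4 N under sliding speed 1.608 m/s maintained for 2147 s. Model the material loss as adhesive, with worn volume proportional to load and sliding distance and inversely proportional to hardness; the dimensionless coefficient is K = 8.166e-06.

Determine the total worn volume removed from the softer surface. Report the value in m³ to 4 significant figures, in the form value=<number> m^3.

value=1.634e-08 m^3

Quoted intermediates are rounded; the algebra carries full precision, and one final rounding: four significant digits.
Convert: Distance covered L = v·t = 1.608 m/s × 2147 s = 3452 m.
Working in SI base units: W = 473.4 N, H = 8.169e+08 Pa, K = 8.166e-06.
Wear volume V = K·W·L/H = 8.166e-06 · 473.4 · 3452 / 8.169e+08 = 1.634e-08 m³.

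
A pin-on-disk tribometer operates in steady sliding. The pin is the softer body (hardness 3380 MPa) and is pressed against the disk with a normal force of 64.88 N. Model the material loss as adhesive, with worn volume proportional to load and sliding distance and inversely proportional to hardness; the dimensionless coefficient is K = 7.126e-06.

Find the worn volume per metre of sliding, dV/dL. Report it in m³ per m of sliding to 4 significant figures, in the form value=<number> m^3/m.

Intermediate values appear rounded — all arithmetic maintains full precision; rounded just once to four significant figures.
Hardness H = 3380 MPa = 3.380e+09 Pa.
In SI base units, W = 64.88 N, H = 3.380e+09 Pa, K = 7.126e-06.
Wear rate dV/dL = K·W/H: 7.126e-06 · 64.88 / 3.380e+09 = 1.368e-13 m³/m.

value=1.368e-13 m^3/m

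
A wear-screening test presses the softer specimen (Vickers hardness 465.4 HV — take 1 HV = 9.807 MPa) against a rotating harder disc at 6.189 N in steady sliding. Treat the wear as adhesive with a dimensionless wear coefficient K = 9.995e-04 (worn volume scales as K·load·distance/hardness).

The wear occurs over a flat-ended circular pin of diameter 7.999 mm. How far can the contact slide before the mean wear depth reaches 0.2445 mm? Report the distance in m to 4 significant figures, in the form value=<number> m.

All arithmetic holds exact precision, and intermediates are displayed rounded; one last rounding: four significant digits.
Convert: Hardness H = 465.4 HV × 9.807 MPa/HV = 4564 MPa = 4.564e+09 Pa.
Convert: Pin diameter d = 7.999 mm = 0.007999 m. Contact area A = π·d²/4 = π·(0.007999 m)²/4 = 5.025e-05 m².
Convert: Depth limit h_lim = 0.2445 mm = 2.445e-04 m.
Collected in SI base units: W = 6.189 N, H = 4.564e+09 Pa, K = 9.995e-04.
Permissible volume V_lim = h_lim·A = 2.445e-04 · 5.025e-05 = 1.229e-08 m³.
Life L = V_lim·H/(K·W) = 1.229e-08 · 4.564e+09 / (9.995e-04 · 6.189) = 9066 m.

value=9066 m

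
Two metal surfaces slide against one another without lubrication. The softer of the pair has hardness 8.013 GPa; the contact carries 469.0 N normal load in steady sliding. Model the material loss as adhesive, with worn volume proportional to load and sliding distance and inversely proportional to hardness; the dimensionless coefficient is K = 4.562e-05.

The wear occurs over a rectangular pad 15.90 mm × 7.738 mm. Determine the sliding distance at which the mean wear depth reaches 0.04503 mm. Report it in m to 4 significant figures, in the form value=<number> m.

value=2075 m

Shown intermediates are rounded, and the computation maintains full precision, and rounded just once: four significant digits.
Convert: Hardness H = 8.013 GPa = 8.013e+09 Pa.
Convert: Pad sides 15.90 mm × 7.738 mm = 0.01590 m × 0.007738 m. Contact area A = 0.01590 m × 0.007738 m = 1.230e-04 m².
Convert: Depth limit h_lim = 0.04503 mm = 4.503e-05 m.
As SI base values: W = 469.0 N, H = 8.013e+09 Pa, K = 4.562e-05.
Volume at the limit: V_lim = h_lim·A = 4.503e-05 · 1.230e-04 = 5.540e-09 m³.
Life L = V_lim·H/(K·W) = 5.540e-09 · 8.013e+09 / (4.562e-05 · 469.0) = 2075 m.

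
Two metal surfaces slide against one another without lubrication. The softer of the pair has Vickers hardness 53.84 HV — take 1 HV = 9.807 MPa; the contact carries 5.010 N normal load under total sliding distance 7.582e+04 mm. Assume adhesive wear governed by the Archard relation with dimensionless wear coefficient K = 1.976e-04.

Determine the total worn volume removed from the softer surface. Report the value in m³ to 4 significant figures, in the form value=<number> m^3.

value=1.422e-10 m^3

Intermediates are displayed rounded. Each operation keeps full float precision, and one final rounding, at 4 significant digits.
Convert: Path length L = 7.582e+04 mm = 75.82 m.
Convert: Hardness H = 53.84 HV × 9.807 MPa/HV = 528.0 MPa = 5.280e+08 Pa.
Expressed in SI base units: W = 5.010 N, H = 5.280e+08 Pa, K = 1.976e-04.
By Archard's law, V = K·W·L/H = 1.976e-04 · 5.010 · 75.82 / 5.280e+08 = 1.422e-10 m³.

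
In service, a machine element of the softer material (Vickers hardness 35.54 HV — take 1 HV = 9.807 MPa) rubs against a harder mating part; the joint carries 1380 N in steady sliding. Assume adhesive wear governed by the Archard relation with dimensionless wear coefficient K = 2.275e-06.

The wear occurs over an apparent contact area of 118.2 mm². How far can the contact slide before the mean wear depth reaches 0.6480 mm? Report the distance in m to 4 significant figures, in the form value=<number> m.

Every step holds full float precision, and the intermediates appear rounded; a single final rounding: four significant digits.
Hardness H = 35.54 HV × 9.807 MPa/HV = 348.5 MPa = 3.485e+08 Pa.
Contact area A = 118.2 mm² = 1.182e-04 m².
Depth limit h_lim = 0.6480 mm = 6.480e-04 m.
In SI base units, W = 1380 N, H = 3.485e+08 Pa, K = 2.275e-06.
Volume at the limit: V_lim = h_lim·A = 6.480e-04 · 1.182e-04 = 7.659e-08 m³.
Sliding life L = V_lim·H/(K·W) = 7.659e-08 · 3.485e+08 / (2.275e-06 · 1380) = 8503 m.

value=8503 m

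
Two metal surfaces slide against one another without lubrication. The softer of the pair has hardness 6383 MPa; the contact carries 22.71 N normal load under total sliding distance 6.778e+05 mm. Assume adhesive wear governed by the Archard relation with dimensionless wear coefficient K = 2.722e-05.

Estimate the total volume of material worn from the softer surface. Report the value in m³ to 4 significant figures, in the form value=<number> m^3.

value=6.564e-11 m^3

Displayed values are rounded, and the computation carries full float precision; one final rounding: 4 significant digits.
Convert: Sliding distance L = 6.778e+05 mm = 677.8 m.
Convert: Hardness H = 6383 MPa = 6.383e+09 Pa.
As SI base values: W = 22.71 N, H = 6.383e+09 Pa, K = 2.722e-05.
Wear volume V = K·W·L/H = 2.722e-05 · 22.71 · 677.8 / 6.383e+09 = 6.564e-11 m³.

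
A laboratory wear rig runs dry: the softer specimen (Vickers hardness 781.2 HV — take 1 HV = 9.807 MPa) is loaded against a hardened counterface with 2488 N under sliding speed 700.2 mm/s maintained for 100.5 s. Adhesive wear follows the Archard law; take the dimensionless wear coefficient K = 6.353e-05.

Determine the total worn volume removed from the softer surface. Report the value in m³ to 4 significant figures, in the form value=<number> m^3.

All working math carries exact precision, and intermediate values are printed rounded, and one final rounding, at four significant digits.
Sliding speed v = 700.2 mm/s = 0.7002 m/s. Path length L = v·t = 0.7002 m/s × 100.5 s = 70.37 m.
Hardness H = 781.2 HV × 9.807 MPa/HV = 7661 MPa = 7.661e+09 Pa.
Collected in SI base units: W = 2488 N, H = 7.661e+09 Pa, K = 6.353e-05.
Apply Archard: V = K·W·L/H = 6.353e-05 · 2488 · 70.37 / 7.661e+09 = 1.452e-09 m³.

value=1.452e-09 m^3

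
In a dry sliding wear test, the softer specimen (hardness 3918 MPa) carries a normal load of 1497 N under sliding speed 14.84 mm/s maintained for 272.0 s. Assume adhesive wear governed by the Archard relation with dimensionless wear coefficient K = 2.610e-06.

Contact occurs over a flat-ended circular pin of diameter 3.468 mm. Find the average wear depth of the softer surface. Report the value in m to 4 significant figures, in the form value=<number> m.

Intermediate values are printed rounded, and each operation keeps exact precision, and a single final rounding, at 4 significant digits.
Convert: Sliding speed v = 14.84 mm/s = 0.01484 m/s. Sliding distance L = v·t = 0.01484 m/s × 272.0 s = 4.036 m.
Convert: Hardness H = 3918 MPa = 3.918e+09 Pa.
Convert: Pin diameter d = 3.468 mm = 0.003468 m. Contact area A = π·d²/4 = π·(0.003468 m)²/4 = 9.446e-06 m².
Working in SI base units: W = 1497 N, H = 3.918e+09 Pa, K = 2.610e-06.
Volume removed: V = K·W·L/H = 2.610e-06 · 1497 · 4.036 / 3.918e+09 = 4.025e-12 m³.
Mean depth h = V/A = 4.025e-12 / 9.446e-06 = 4.261e-07 m.

value=4.261e-07 m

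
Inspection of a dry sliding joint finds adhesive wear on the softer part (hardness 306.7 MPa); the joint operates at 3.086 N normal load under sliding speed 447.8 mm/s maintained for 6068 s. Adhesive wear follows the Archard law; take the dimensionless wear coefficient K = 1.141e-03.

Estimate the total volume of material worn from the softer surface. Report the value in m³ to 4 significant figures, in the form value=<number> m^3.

Printed values are rounded — each operation maintains exact precision — one last rounding, at 4 significant figures.
Convert: Sliding speed v = 447.8 mm/s = 0.4478 m/s. Path length L = v·t = 0.4478 m/s × 6068 s = 2717 m.
Convert: Hardness H = 306.7 MPa = 3.067e+08 Pa.
SI base units throughout: W = 3.086 N, H = 3.067e+08 Pa, K = 1.141e-03.
Archard volume V = K·W·L/H = 1.141e-03 · 3.086 · 2717 / 3.067e+08 = 3.120e-08 m³.

value=3.120e-08 m^3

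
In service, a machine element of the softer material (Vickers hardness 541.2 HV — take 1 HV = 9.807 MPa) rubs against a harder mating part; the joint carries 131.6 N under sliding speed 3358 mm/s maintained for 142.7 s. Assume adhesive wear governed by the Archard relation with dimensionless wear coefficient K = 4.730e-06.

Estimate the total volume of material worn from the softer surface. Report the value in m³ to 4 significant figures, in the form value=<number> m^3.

value=5.620e-11 m^3

Quoted intermediates are rounded — every step maintains full precision — a lone final rounding: 4 significant figures.
Convert: Sliding speed v = 3358 mm/s = 3.358 m/s. Total distance L = v·t = 3.358 m/s × 142.7 s = 479.2 m.
Convert: Hardness H = 541.2 HV × 9.807 MPa/HV = 5308 MPa = 5.308e+09 Pa.
SI base units throughout: W = 131.6 N, H = 5.308e+09 Pa, K = 4.730e-06.
Wear volume V = K·W·L/H = 4.730e-06 · 131.6 · 479.2 / 5.308e+09 = 5.620e-11 m³.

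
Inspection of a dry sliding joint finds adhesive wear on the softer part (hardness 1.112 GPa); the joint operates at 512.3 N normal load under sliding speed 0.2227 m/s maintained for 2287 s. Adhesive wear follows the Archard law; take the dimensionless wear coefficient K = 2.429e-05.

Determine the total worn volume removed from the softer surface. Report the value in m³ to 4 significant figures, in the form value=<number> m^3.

value=5.699e-09 m^3

Intermediate values are displayed rounded, and all working math keeps full float precision; a single final rounding to 4 significant digits.
Convert: Path length L = v·t = 0.2227 m/s × 2287 s = 509.3 m.
Convert: Hardness H = 1.112 GPa = 1.112e+09 Pa.
In SI base units: W = 512.3 N, H = 1.112e+09 Pa, K = 2.429e-05.
Volume removed: V = K·W·L/H = 2.429e-05 · 512.3 · 509.3 / 1.112e+09 = 5.699e-09 m³.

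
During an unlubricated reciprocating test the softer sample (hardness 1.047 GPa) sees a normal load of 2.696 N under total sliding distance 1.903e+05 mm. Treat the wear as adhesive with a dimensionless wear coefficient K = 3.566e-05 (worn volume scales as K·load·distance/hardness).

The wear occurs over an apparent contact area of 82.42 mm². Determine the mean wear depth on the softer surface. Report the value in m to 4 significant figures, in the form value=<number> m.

Each operation maintains full float precision. The intermediates appear rounded; one final rounding: four significant digits.
Convert: Distance covered L = 1.903e+05 mm = 190.3 m.
Convert: Hardness H = 1.047 GPa = 1.047e+09 Pa.
Convert: Contact area A = 82.42 mm² = 8.242e-05 m².
In SI base units, W = 2.696 N, H = 1.047e+09 Pa, K = 3.566e-05.
Apply Archard: V = K·W·L/H = 3.566e-05 · 2.696 · 190.3 / 1.047e+09 = 1.747e-11 m³.
Mean wear depth h = V/A = 1.747e-11 / 8.242e-05 = 2.120e-07 m.

value=2.120e-07 m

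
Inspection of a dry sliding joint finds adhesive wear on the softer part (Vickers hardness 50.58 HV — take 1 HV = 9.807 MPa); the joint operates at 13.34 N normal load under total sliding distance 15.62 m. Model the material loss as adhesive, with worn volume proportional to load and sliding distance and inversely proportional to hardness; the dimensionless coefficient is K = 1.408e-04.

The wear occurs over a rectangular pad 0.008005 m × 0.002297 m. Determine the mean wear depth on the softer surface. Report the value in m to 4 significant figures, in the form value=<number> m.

value=3.217e-06 m

All working math runs at exact precision. Intermediate values appear rounded. Rounded once at the end: four significant digits.
Convert: Hardness H = 50.58 HV × 9.807 MPa/HV = 496.0 MPa = 4.960e+08 Pa.
Convert: Contact area A = 0.008005 m × 0.002297 m = 1.839e-05 m².
As SI base values: W = 13.34 N, H = 4.960e+08 Pa, K = 1.408e-04.
Apply Archard: V = K·W·L/H = 1.408e-04 · 13.34 · 15.62 / 4.960e+08 = 5.915e-11 m³.
Mean wear depth h = V/A = 5.915e-11 / 1.839e-05 = 3.217e-06 m.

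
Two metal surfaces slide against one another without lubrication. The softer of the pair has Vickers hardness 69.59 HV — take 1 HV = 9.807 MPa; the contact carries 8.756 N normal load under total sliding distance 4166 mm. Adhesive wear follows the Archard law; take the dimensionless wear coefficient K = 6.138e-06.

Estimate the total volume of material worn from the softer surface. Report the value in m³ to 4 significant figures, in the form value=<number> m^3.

value=3.281e-13 m^3

Intermediates are printed rounded; all working math keeps full float precision; rounded just once to four significant figures.
Convert: Path length L = 4166 mm = 4.166 m.
Convert: Hardness H = 69.59 HV × 9.807 MPa/HV = 682.5 MPa = 6.825e+08 Pa.
In SI base units, W = 8.756 N, H = 6.825e+08 Pa, K = 6.138e-06.
Apply Archard: V = K·W·L/H = 6.138e-06 · 8.756 · 4.166 / 6.825e+08 = 3.281e-13 m³.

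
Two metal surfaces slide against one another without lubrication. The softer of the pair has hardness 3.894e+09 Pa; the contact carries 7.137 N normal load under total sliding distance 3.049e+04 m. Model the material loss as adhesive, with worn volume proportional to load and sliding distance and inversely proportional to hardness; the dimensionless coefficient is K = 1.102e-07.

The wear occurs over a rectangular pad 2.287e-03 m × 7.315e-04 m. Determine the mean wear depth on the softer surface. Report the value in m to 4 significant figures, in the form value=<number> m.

value=3.681e-06 m

The algebra carries exact precision — printed values are rounded. Rounded just once, at four significant figures.
Convert: Contact area A = 2.287e-03 m × 7.315e-04 m = 1.673e-06 m².
Collected in SI base units: W = 7.137 N, H = 3.894e+09 Pa, K = 1.102e-07.
Volume removed: V = K·W·L/H = 1.102e-07 · 7.137 · 3.049e+04 / 3.894e+09 = 6.158e-12 m³.
Wear depth h = V/A = 6.158e-12 / 1.673e-06 = 3.681e-06 m.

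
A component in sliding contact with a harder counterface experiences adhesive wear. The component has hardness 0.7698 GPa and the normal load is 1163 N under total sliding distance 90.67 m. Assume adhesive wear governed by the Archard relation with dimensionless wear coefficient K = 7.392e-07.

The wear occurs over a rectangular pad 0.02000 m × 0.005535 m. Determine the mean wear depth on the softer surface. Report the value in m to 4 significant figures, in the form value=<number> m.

All arithmetic keeps full precision, and displayed values are rounded. Rounded once at the end to 4 significant digits.
Convert: Hardness H = 0.7698 GPa = 7.698e+08 Pa.
Convert: Contact area A = 0.02000 m × 0.005535 m = 1.107e-04 m².
Collected in SI base units: W = 1163 N, H = 7.698e+08 Pa, K = 7.392e-07.
Worn volume V = K·W·L/H = 7.392e-07 · 1163 · 90.67 / 7.698e+08 = 1.013e-10 m³.
Mean wear depth h = V/A = 1.013e-10 / 1.107e-04 = 9.147e-07 m.

value=9.147e-07 m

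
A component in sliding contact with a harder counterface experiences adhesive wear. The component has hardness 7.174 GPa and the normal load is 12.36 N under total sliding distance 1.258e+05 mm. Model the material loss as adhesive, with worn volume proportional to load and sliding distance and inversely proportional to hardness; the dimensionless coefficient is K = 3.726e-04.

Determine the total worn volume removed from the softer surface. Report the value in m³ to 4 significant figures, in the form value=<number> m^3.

The computation holds full precision, and intermediates are shown rounded — rounded just once, at 4 significant figures.
Distance L = 1.258e+05 mm = 125.8 m.
Hardness H = 7.174 GPa = 7.174e+09 Pa.
Expressed in SI base units: W = 12.36 N, H = 7.174e+09 Pa, K = 3.726e-04.
Worn volume V = K·W·L/H = 3.726e-04 · 12.36 · 125.8 / 7.174e+09 = 8.076e-11 m³.

value=8.076e-11 m^3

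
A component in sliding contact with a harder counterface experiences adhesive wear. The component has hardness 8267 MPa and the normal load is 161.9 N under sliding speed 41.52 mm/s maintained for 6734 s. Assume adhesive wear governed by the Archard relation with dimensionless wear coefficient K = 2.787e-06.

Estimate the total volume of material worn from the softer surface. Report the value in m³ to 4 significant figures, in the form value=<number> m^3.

Quoted intermediates are rounded — each operation maintains full precision — a lone final rounding to 4 significant digits.
Sliding speed v = 41.52 mm/s = 0.04152 m/s. Distance L = v·t = 0.04152 m/s × 6734 s = 279.6 m.
Hardness H = 8267 MPa = 8.267e+09 Pa.
SI base units throughout: W = 161.9 N, H = 8.267e+09 Pa, K = 2.787e-06.
By Archard's law, V = K·W·L/H = 2.787e-06 · 161.9 · 279.6 / 8.267e+09 = 1.526e-11 m³.

value=1.526e-11 m^3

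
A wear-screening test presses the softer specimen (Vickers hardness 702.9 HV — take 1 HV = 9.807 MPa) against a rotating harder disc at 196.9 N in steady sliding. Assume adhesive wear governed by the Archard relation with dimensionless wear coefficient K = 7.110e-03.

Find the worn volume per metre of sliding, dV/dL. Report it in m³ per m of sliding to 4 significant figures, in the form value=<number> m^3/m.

value=2.031e-10 m^3/m

The intermediates appear rounded, and all working math runs at full float precision; rounded just once: four significant digits.
Convert: Hardness H = 702.9 HV × 9.807 MPa/HV = 6893 MPa = 6.893e+09 Pa.
Expressed in SI base units: W = 196.9 N, H = 6.893e+09 Pa, K = 7.110e-03.
Wear rate dV/dL = K·W/H (independent of L): 7.110e-03 · 196.9 / 6.893e+09 = 2.031e-10 m³/m.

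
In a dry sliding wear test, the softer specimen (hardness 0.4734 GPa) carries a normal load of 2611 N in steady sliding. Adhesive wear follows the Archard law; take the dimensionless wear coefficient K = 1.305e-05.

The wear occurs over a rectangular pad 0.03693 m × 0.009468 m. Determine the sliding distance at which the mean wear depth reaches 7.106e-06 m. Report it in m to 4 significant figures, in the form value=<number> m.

value=34.52 m

All working math runs at full precision. The intermediates are printed rounded — one final rounding: 4 significant digits.
Hardness H = 0.4734 GPa = 4.734e+08 Pa.
Contact area A = 0.03693 m × 0.009468 m = 3.497e-04 m².
Working in SI base units: W = 2611 N, H = 4.734e+08 Pa, K = 1.305e-05.
Wearable volume V_lim = h_lim·A = 7.106e-06 · 3.497e-04 = 2.485e-09 m³.
Inverting, life L = V_lim·H/(K·W) = 2.485e-09 · 4.734e+08 / (1.305e-05 · 2611) = 34.52 m.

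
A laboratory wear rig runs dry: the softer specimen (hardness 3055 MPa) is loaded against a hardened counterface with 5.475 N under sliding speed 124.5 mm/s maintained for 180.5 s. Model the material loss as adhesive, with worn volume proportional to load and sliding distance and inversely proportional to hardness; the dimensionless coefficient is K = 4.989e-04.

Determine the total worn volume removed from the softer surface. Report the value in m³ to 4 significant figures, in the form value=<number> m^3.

Shown intermediates are rounded. The computation keeps full precision; rounded once at the end to four significant digits.
Sliding speed v = 124.5 mm/s = 0.1245 m/s. Path length L = v·t = 0.1245 m/s × 180.5 s = 22.47 m.
Hardness H = 3055 MPa = 3.055e+09 Pa.
As SI base values: W = 5.475 N, H = 3.055e+09 Pa, K = 4.989e-04.
Wear volume V = K·W·L/H = 4.989e-04 · 5.475 · 22.47 / 3.055e+09 = 2.009e-11 m³.

value=2.009e-11 m^3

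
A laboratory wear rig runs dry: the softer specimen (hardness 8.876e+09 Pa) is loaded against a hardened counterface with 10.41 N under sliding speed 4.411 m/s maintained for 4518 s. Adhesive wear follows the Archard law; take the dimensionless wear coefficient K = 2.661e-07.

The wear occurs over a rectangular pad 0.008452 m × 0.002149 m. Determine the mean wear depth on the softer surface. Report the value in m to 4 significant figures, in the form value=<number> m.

value=3.424e-07 m

All working math keeps full float precision, and the intermediates appear rounded. Rounded once at the end: four significant figures.
Sliding distance L = v·t = 4.411 m/s × 4518 s = 1.993e+04 m.
Contact area A = 0.008452 m × 0.002149 m = 1.816e-05 m².
In SI base units: W = 10.41 N, H = 8.876e+09 Pa, K = 2.661e-07.
Archard relation: V = K·W·L/H = 2.661e-07 · 10.41 · 1.993e+04 / 8.876e+09 = 6.220e-12 m³.
Wear depth h = V/A = 6.220e-12 / 1.816e-05 = 3.424e-07 m.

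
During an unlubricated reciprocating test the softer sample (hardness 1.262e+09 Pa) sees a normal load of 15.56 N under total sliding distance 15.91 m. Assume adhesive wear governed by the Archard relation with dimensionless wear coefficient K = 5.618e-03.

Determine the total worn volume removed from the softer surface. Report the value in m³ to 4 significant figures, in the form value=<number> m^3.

value=1.102e-09 m^3

Intermediates are shown rounded. The algebra keeps full precision — rounded just once: 4 significant figures.
Restated in SI base units: W = 15.56 N, H = 1.262e+09 Pa, K = 5.618e-03.
Worn volume V = K·W·L/H = 5.618e-03 · 15.56 · 15.91 / 1.262e+09 = 1.102e-09 m³.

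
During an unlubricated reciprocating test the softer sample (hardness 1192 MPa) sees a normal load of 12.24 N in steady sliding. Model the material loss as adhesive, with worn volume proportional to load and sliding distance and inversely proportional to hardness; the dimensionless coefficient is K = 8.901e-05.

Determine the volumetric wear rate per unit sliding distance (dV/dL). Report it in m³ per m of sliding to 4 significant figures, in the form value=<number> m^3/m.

value=9.140e-13 m^3/m

Each operation carries exact precision. Intermediate values appear rounded, and one last rounding, at 4 significant digits.
Convert: Hardness H = 1192 MPa = 1.192e+09 Pa.
Expressed in SI base units: W = 12.24 N, H = 1.192e+09 Pa, K = 8.901e-05.
Sliding wear rate dV/dL = K·W/H, so: 8.901e-05 · 12.24 / 1.192e+09 = 9.140e-13 m³/m.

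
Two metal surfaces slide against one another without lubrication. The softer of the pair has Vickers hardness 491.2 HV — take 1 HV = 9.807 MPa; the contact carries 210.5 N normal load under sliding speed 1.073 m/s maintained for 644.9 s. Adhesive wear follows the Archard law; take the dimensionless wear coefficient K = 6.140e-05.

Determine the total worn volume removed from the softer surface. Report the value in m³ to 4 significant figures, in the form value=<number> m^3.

Printed values are rounded. The computation carries full precision; one final rounding: 4 significant digits.
Convert: Path length L = v·t = 1.073 m/s × 644.9 s = 692.0 m.
Convert: Hardness H = 491.2 HV × 9.807 MPa/HV = 4817 MPa = 4.817e+09 Pa.
Collected in SI base units: W = 210.5 N, H = 4.817e+09 Pa, K = 6.140e-05.
The Archard volume V = K·W·L/H = 6.140e-05 · 210.5 · 692.0 / 4.817e+09 = 1.857e-09 m³.

value=1.857e-09 m^3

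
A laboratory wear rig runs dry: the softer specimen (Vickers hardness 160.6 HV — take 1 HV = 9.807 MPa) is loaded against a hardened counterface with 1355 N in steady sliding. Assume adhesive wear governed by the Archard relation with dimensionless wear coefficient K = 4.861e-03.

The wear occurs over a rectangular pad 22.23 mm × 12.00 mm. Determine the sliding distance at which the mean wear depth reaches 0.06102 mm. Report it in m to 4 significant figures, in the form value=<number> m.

value=3.892 m

Quoted intermediates are rounded; all working math maintains full precision, and rounded once at the end to four significant digits.
Convert: Hardness H = 160.6 HV × 9.807 MPa/HV = 1575 MPa = 1.575e+09 Pa.
Convert: Pad sides 22.23 mm × 12.00 mm = 0.02223 m × 0.01200 m. Contact area A = 0.02223 m × 0.01200 m = 2.668e-04 m².
Convert: Depth limit h_lim = 0.06102 mm = 6.102e-05 m.
As SI base values: W = 1355 N, H = 1.575e+09 Pa, K = 4.861e-03.
At the depth limit, V_lim = h_lim·A = 6.102e-05 · 2.668e-04 = 1.628e-08 m³.
Life L = V_lim·H/(K·W) = 1.628e-08 · 1.575e+09 / (4.861e-03 · 1355) = 3.892 m.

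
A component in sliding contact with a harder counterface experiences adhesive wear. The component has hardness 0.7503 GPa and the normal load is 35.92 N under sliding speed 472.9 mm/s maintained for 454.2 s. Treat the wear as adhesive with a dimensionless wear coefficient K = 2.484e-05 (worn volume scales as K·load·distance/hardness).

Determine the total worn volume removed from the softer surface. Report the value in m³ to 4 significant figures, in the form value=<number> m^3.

value=2.554e-10 m^3

The algebra maintains full float precision. The intermediates appear rounded, and one final rounding: 4 significant digits.
Convert: Sliding speed v = 472.9 mm/s = 0.4729 m/s. Path length L = v·t = 0.4729 m/s × 454.2 s = 214.8 m.
Convert: Hardness H = 0.7503 GPa = 7.503e+08 Pa.
Collected in SI base units: W = 35.92 N, H = 7.503e+08 Pa, K = 2.484e-05.
Archard relation: V = K·W·L/H = 2.484e-05 · 35.92 · 214.8 / 7.503e+08 = 2.554e-10 m³.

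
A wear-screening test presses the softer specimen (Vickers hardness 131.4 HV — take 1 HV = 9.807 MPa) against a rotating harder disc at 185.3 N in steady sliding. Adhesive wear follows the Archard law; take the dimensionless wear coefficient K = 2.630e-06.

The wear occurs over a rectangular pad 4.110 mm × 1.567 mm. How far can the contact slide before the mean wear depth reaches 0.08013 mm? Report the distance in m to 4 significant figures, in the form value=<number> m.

Intermediates are shown rounded — all arithmetic carries exact precision. Rounded just once to four significant figures.
Hardness H = 131.4 HV × 9.807 MPa/HV = 1289 MPa = 1.289e+09 Pa.
Pad sides 4.110 mm × 1.567 mm = 0.004110 m × 0.001567 m. Contact area A = 0.004110 m × 0.001567 m = 6.440e-06 m².
Depth limit h_lim = 0.08013 mm = 8.013e-05 m.
SI base units throughout: W = 185.3 N, H = 1.289e+09 Pa, K = 2.630e-06.
Permissible volume V_lim = h_lim·A = 8.013e-05 · 6.440e-06 = 5.161e-10 m³.
Life L = V_lim·H/(K·W) = 5.161e-10 · 1.289e+09 / (2.630e-06 · 185.3) = 1365 m.

value=1365 m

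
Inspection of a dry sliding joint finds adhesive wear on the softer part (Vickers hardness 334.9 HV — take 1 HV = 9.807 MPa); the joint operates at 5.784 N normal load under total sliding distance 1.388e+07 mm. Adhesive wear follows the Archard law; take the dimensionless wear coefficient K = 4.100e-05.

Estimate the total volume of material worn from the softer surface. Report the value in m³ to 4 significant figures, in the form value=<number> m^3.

All working math runs at exact precision — printed values are rounded — one last rounding, at four significant digits.
Sliding distance L = 1.388e+07 mm = 1.388e+04 m.
Hardness H = 334.9 HV × 9.807 MPa/HV = 3284 MPa = 3.284e+09 Pa.
SI base units throughout: W = 5.784 N, H = 3.284e+09 Pa, K = 4.100e-05.
By Archard's law, V = K·W·L/H = 4.100e-05 · 5.784 · 1.388e+04 / 3.284e+09 = 1.002e-09 m³.

value=1.002e-09 m^3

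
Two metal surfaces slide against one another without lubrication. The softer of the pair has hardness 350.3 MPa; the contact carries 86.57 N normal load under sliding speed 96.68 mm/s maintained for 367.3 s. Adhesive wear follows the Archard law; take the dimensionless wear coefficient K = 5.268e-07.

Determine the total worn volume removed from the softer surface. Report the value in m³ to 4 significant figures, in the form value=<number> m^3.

Intermediate values are shown rounded; the computation runs at full float precision; rounded just once: four significant digits.
Sliding speed v = 96.68 mm/s = 0.09668 m/s. Distance L = v·t = 0.09668 m/s × 367.3 s = 35.51 m.
Hardness H = 350.3 MPa = 3.503e+08 Pa.
In SI base units, W = 86.57 N, H = 3.503e+08 Pa, K = 5.268e-07.
By Archard's law, V = K·W·L/H = 5.268e-07 · 86.57 · 35.51 / 3.503e+08 = 4.623e-12 m³.

value=4.623e-12 m^3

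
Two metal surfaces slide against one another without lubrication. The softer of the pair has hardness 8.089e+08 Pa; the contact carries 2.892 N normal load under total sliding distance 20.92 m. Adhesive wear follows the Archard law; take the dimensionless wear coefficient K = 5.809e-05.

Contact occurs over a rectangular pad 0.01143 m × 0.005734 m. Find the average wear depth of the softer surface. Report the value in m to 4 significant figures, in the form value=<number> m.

value=6.629e-08 m

All working math runs at full float precision, and the intermediates appear rounded; one final rounding, at 4 significant digits.
Convert: Contact area A = 0.01143 m × 0.005734 m = 6.554e-05 m².
Expressed in SI base units: W = 2.892 N, H = 8.089e+08 Pa, K = 5.809e-05.
By Archard's law, V = K·W·L/H = 5.809e-05 · 2.892 · 20.92 / 8.089e+08 = 4.345e-12 m³.
Mean wear depth h = V/A = 4.345e-12 / 6.554e-05 = 6.629e-08 m.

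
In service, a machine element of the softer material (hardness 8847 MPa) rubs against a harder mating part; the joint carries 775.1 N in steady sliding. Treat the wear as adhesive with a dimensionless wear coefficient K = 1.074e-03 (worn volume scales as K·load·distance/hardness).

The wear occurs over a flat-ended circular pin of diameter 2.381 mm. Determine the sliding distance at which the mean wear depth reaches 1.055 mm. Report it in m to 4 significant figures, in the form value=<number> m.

value=49.92 m

Intermediate values are displayed rounded, and each operation runs at full float precision; a lone final rounding to 4 significant digits.
Convert: Hardness H = 8847 MPa = 8.847e+09 Pa.
Convert: Pin diameter d = 2.381 mm = 0.002381 m. Contact area A = π·d²/4 = π·(0.002381 m)²/4 = 4.453e-06 m².
Convert: Depth limit h_lim = 1.055 mm = 0.001055 m.
Collected in SI base units: W = 775.1 N, H = 8.847e+09 Pa, K = 1.074e-03.
Wearable volume V_lim = h_lim·A = 0.001055 · 4.453e-06 = 4.697e-09 m³.
Thus life L = V_lim·H/(K·W) = 4.697e-09 · 8.847e+09 / (1.074e-03 · 775.1) = 49.92 m.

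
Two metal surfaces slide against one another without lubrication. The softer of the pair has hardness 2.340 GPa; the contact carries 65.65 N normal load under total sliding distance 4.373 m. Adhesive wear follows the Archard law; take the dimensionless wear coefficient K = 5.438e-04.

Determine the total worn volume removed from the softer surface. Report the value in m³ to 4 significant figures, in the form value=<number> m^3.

Intermediates are shown rounded. The algebra runs at full float precision — rounded just once: 4 significant digits.
Hardness H = 2.340 GPa = 2.340e+09 Pa.
Restated in SI base units: W = 65.65 N, H = 2.340e+09 Pa, K = 5.438e-04.
By Archard's law, V = K·W·L/H = 5.438e-04 · 65.65 · 4.373 / 2.340e+09 = 6.672e-11 m³.

value=6.672e-11 m^3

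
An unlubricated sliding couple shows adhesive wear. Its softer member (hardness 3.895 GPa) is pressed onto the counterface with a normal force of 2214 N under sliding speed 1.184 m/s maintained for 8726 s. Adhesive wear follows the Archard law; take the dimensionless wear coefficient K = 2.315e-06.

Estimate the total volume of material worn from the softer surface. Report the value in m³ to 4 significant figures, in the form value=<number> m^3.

Each operation maintains full precision. Intermediate values are shown rounded — one last rounding to 4 significant digits.
Convert: The distance L = v·t = 1.184 m/s × 8726 s = 1.033e+04 m.
Convert: Hardness H = 3.895 GPa = 3.895e+09 Pa.
As SI base values: W = 2214 N, H = 3.895e+09 Pa, K = 2.315e-06.
Volume removed: V = K·W·L/H = 2.315e-06 · 2214 · 1.033e+04 / 3.895e+09 = 1.360e-08 m³.

value=1.360e-08 m^3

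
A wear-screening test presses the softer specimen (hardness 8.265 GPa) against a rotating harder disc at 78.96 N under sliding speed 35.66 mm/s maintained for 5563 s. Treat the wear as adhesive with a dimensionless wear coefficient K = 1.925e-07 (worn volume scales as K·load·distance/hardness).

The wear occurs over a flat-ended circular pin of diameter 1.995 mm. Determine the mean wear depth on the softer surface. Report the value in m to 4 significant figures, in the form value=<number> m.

value=1.167e-07 m

Intermediate values are shown rounded. All working math carries full precision, and a single final rounding to four significant figures.
Sliding speed v = 35.66 mm/s = 0.03566 m/s. Sliding distance L = v·t = 0.03566 m/s × 5563 s = 198.4 m.
Hardness H = 8.265 GPa = 8.265e+09 Pa.
Pin diameter d = 1.995 mm = 0.001995 m. Contact area A = π·d²/4 = π·(0.001995 m)²/4 = 3.126e-06 m².
Expressed in SI base units: W = 78.96 N, H = 8.265e+09 Pa, K = 1.925e-07.
Volume removed: V = K·W·L/H = 1.925e-07 · 78.96 · 198.4 / 8.265e+09 = 3.648e-13 m³.
Depth of wear h = V/A = 3.648e-13 / 3.126e-06 = 1.167e-07 m.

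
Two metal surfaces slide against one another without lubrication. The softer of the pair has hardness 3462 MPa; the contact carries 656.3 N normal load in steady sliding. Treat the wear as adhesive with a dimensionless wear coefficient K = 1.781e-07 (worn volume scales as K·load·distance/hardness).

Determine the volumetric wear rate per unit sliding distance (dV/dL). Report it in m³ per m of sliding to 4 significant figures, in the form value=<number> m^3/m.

Every step runs at full float precision — intermediate values are printed rounded. Rounded once at the end: 4 significant digits.
Hardness H = 3462 MPa = 3.462e+09 Pa.
Expressed in SI base units: W = 656.3 N, H = 3.462e+09 Pa, K = 1.781e-07.
The wear rate dV/dL = K·W/H: 1.781e-07 · 656.3 / 3.462e+09 = 3.376e-14 m³/m.

value=3.376e-14 m^3/m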